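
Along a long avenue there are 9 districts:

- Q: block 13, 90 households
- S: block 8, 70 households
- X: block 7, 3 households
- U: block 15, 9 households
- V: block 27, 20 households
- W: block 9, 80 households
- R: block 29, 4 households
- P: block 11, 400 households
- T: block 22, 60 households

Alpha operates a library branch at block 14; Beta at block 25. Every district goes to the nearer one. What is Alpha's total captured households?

652

The indifferent point is the midpoint (14+25)/2 = 19.5; districts left of it (closer to Alpha at 14) go to Alpha, those right go to Beta.
  X at 7 (w=3) → Alpha
  S at 8 (w=70) → Alpha
  W at 9 (w=80) → Alpha
  P at 11 (w=400) → Alpha
  Q at 13 (w=90) → Alpha
  U at 15 (w=9) → Alpha
  T at 22 (w=60) → Beta
  V at 27 (w=20) → Beta
  R at 29 (w=4) → Beta
Alpha captures 652; Beta captures 84.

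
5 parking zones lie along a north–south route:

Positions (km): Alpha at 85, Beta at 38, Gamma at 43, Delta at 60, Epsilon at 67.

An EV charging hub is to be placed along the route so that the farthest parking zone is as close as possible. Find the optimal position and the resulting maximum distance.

The 1-center on a line is the midpoint of the two extreme points: leftmost at 38, rightmost at 85.
Optimal location = (38 + 85)/2 = 61.5; maximum distance = (85 − 38)/2 = 23.5.

location 61.5, max distance 23.5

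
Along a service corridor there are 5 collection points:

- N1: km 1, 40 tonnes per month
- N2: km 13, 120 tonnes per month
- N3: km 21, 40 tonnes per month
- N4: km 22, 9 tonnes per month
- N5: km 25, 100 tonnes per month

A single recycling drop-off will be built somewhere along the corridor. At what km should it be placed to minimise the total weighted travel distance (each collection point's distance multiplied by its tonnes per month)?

For a sum of weighted absolute distances on a line, the optimum is the weighted median (not the mean). Total weight W = 309; half-weight = 154.5.
Sort by position and accumulate weight:
  km 1 (N1, w=40) → cum 40
  km 13 (N2, w=120) → cum 160  ≥ 154.5 → median here
  km 21 (N3, w=40) → cum 200
  km 22 (N4, w=9) → cum 209
  km 25 (N5, w=100) → cum 309
Optimal location: km 13.

x = 13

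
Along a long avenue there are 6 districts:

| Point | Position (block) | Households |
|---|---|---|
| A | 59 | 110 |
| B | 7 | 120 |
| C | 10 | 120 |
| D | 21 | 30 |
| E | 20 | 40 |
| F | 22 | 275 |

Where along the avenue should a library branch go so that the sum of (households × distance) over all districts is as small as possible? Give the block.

For a sum of weighted absolute distances on a line, the optimum is the weighted median (not the mean). Total weight W = 695; half-weight = 347.5.
Sort by position and accumulate weight:
  block 7 (B, w=120) → cum 120
  block 10 (C, w=120) → cum 240
  block 20 (E, w=40) → cum 280
  block 21 (D, w=30) → cum 310
  block 22 (F, w=275) → cum 585  ≥ 347.5 → median here
  block 59 (A, w=110) → cum 695
Optimal location: block 22.

x = 22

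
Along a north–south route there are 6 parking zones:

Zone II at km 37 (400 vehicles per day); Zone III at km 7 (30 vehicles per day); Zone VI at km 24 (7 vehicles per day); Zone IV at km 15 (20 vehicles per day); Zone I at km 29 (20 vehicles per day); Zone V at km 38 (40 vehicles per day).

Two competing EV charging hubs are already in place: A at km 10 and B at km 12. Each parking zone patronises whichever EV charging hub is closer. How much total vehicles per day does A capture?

The indifferent point is the midpoint (10+12)/2 = 11; parking zones left of it (closer to A at 10) go to A, those right go to B.
  Zone III at 7 (w=30) → A
  Zone IV at 15 (w=20) → B
  Zone VI at 24 (w=7) → B
  Zone I at 29 (w=20) → B
  Zone II at 37 (w=400) → B
  Zone V at 38 (w=40) → B
A captures 30; B captures 487.

30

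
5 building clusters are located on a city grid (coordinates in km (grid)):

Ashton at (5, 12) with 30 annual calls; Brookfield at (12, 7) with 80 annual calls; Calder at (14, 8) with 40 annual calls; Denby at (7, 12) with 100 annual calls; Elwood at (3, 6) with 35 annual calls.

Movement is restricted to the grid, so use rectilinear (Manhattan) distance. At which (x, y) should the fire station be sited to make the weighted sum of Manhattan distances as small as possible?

(7, 8)

Manhattan distance separates: Σwᵢ(|x−xᵢ|+|y−yᵢ|) = Σwᵢ|x−xᵢ| + Σwᵢ|y−yᵢ|, so x and y are optimised independently as 1-D weighted medians.
Total weight W = 285; half = 142.5.
x-coordinate, sorted with cumulative weight:
  x=3 (Elwood, w=35) cum 35
  x=5 (Ashton, w=30) cum 65
  x=7 (Denby, w=100) cum 165  ← median
  x=12 (Brookfield, w=80) cum 245
  x=14 (Calder, w=40) cum 285
⇒ x* = 7
y-coordinate, sorted with cumulative weight:
  y=6 (Elwood, w=35) cum 35
  y=7 (Brookfield, w=80) cum 115
  y=8 (Calder, w=40) cum 155  ← median
  y=12 (Ashton, w=30) cum 185
  y=12 (Denby, w=100) cum 285
⇒ y* = 8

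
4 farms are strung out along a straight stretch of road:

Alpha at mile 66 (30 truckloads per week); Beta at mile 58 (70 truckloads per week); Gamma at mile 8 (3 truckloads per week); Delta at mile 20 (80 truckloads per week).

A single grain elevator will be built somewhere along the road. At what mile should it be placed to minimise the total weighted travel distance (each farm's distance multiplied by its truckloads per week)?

For a sum of weighted absolute distances on a line, the optimum is the weighted median (not the mean). Total weight W = 183; half-weight = 91.5.
Sort by position and accumulate weight:
  mile 8 (Gamma, w=3) → cum 3
  mile 20 (Delta, w=80) → cum 83
  mile 58 (Beta, w=70) → cum 153  ≥ 91.5 → median here
  mile 66 (Alpha, w=30) → cum 183
Optimal location: mile 58.

x = 58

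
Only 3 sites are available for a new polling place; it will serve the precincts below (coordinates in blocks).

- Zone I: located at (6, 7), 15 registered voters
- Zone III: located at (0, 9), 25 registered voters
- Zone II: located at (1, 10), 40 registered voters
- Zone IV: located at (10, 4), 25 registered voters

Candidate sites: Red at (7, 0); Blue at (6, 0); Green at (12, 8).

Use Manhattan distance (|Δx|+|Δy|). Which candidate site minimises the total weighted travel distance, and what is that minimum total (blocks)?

Green, total 1100 blocks

Total weighted distance at each candidate:
  Red (7, 0): total = 1335
  Blue (6, 0): total = 1280
  Green (12, 8): total = 1100
Minimum is at Green with total 1100 blocks.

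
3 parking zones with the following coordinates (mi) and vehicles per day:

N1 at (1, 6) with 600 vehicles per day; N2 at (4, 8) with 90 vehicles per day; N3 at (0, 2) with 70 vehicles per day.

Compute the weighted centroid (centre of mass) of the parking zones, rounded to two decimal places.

The minimiser of Σwᵢ‖p−pᵢ‖² is the weighted centroid p* = (Σwᵢpᵢ)/(Σwᵢ).
Σwᵢ = 760.
Σwᵢxᵢ = 600·1 + 90·4 + 70·0 = 960.
Σwᵢyᵢ = 600·6 + 90·8 + 70·2 = 4460.
x* = 960/760 = 1.26, y* = 4460/760 = 5.87.

(1.26, 5.87)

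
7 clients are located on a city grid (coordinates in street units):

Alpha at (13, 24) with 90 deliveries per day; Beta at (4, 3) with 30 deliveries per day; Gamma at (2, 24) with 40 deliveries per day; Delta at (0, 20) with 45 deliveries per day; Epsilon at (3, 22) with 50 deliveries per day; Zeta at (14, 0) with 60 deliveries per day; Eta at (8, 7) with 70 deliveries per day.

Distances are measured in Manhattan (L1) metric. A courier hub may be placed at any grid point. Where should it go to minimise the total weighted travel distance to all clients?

Manhattan distance separates: Σwᵢ(|x−xᵢ|+|y−yᵢ|) = Σwᵢ|x−xᵢ| + Σwᵢ|y−yᵢ|, so x and y are optimised independently as 1-D weighted medians.
Total weight W = 385; half = 192.5.
x-coordinate, sorted with cumulative weight:
  x=0 (Delta, w=45) cum 45
  x=2 (Gamma, w=40) cum 85
  x=3 (Epsilon, w=50) cum 135
  x=4 (Beta, w=30) cum 165
  x=8 (Eta, w=70) cum 235  ← median
  x=13 (Alpha, w=90) cum 325
  x=14 (Zeta, w=60) cum 385
⇒ x* = 8
y-coordinate, sorted with cumulative weight:
  y=0 (Zeta, w=60) cum 60
  y=3 (Beta, w=30) cum 90
  y=7 (Eta, w=70) cum 160
  y=20 (Delta, w=45) cum 205  ← median
  y=22 (Epsilon, w=50) cum 255
  y=24 (Alpha, w=90) cum 345
  y=24 (Gamma, w=40) cum 385
⇒ y* = 20

(8, 20)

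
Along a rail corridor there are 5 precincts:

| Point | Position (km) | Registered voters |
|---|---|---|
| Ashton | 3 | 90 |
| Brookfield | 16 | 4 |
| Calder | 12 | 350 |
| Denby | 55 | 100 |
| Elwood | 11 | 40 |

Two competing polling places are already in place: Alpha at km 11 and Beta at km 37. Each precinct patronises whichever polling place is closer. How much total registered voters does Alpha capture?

The indifferent point is the midpoint (11+37)/2 = 24; precincts left of it (closer to Alpha at 11) go to Alpha, those right go to Beta.
  Ashton at 3 (w=90) → Alpha
  Elwood at 11 (w=40) → Alpha
  Calder at 12 (w=350) → Alpha
  Brookfield at 16 (w=4) → Alpha
  Denby at 55 (w=100) → Beta
Alpha captures 484; Beta captures 100.

484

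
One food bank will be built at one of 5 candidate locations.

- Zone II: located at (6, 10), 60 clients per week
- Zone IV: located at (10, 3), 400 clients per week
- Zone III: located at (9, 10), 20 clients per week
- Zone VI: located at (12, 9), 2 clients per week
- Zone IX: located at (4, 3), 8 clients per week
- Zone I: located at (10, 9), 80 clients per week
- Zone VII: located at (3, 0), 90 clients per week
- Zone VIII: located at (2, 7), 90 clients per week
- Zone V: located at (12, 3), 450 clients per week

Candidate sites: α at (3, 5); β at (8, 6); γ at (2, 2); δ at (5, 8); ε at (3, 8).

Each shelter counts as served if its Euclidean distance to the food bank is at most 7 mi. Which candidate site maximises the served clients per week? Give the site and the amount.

Coverage radius r = 7 mi; a point is covered iff (Δx)²+(Δy)² ≤ 7² = 49.
  α (3, 5): covers {Zone II, Zone IX, Zone VII, Zone VIII} → 248
  β (8, 6): covers {Zone II, Zone IV, Zone III, Zone VI, Zone IX, Zone I, Zone VIII, Zone V} → 1110
  γ (2, 2): covers {Zone IX, Zone VII, Zone VIII} → 188
  δ (5, 8): covers {Zone II, Zone III, Zone IX, Zone I, Zone VIII} → 258
  ε (3, 8): covers {Zone II, Zone III, Zone IX, Zone VIII} → 178
Maximum coverage at β: 1110 clients per week.

β, covering 1110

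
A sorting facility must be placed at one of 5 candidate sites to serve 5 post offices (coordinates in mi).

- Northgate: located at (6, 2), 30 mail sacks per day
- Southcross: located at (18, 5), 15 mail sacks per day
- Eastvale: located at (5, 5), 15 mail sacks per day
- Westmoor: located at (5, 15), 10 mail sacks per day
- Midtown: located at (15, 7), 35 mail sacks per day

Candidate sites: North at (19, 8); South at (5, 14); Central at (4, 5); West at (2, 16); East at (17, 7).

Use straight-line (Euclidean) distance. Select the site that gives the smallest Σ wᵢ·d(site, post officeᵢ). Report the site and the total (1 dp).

East, total 792.7 mi

Total weighted distance at each candidate:
  North (19, 8): total = 992.6
  South (5, 14): total = 1170.6
  Central (4, 5): total = 825.0
  West (2, 16): total = 1484.1
  East (17, 7): total = 792.7
Minimum is at East with total 792.7 mi.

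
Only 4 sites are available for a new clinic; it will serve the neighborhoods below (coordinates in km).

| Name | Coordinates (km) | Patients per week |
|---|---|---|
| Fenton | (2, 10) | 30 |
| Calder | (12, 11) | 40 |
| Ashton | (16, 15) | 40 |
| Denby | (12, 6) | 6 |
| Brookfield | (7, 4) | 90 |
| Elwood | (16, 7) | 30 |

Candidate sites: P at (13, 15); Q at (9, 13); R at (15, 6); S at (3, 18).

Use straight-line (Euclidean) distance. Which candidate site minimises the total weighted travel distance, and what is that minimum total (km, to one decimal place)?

R, total 1806.1 km

Total weighted distance at each candidate:
  P (13, 15): total = 2085.8
  Q (9, 13): total = 1815.9
  R (15, 6): total = 1806.1
  S (3, 18): total = 3142.9
Minimum is at R with total 1806.1 km.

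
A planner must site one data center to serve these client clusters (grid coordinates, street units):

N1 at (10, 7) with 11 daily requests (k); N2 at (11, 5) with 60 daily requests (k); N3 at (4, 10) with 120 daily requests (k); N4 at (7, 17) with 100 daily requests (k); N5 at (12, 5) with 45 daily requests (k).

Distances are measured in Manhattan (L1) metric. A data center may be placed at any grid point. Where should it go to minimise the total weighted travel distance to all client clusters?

(7, 10)

Manhattan distance separates: Σwᵢ(|x−xᵢ|+|y−yᵢ|) = Σwᵢ|x−xᵢ| + Σwᵢ|y−yᵢ|, so x and y are optimised independently as 1-D weighted medians.
Total weight W = 336; half = 168.
x-coordinate, sorted with cumulative weight:
  x=4 (N3, w=120) cum 120
  x=7 (N4, w=100) cum 220  ← median
  x=10 (N1, w=11) cum 231
  x=11 (N2, w=60) cum 291
  x=12 (N5, w=45) cum 336
⇒ x* = 7
y-coordinate, sorted with cumulative weight:
  y=5 (N2, w=60) cum 60
  y=5 (N5, w=45) cum 105
  y=7 (N1, w=11) cum 116
  y=10 (N3, w=120) cum 236  ← median
  y=17 (N4, w=100) cum 336
⇒ y* = 10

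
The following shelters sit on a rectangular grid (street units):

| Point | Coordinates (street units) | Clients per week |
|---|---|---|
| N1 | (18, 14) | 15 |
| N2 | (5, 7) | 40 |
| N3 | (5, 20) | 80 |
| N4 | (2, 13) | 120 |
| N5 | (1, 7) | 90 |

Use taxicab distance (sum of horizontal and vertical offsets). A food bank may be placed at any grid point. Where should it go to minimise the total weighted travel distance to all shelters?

(2, 13)

Manhattan distance separates: Σwᵢ(|x−xᵢ|+|y−yᵢ|) = Σwᵢ|x−xᵢ| + Σwᵢ|y−yᵢ|, so x and y are optimised independently as 1-D weighted medians.
Total weight W = 345; half = 172.5.
x-coordinate, sorted with cumulative weight:
  x=1 (N5, w=90) cum 90
  x=2 (N4, w=120) cum 210  ← median
  x=5 (N2, w=40) cum 250
  x=5 (N3, w=80) cum 330
  x=18 (N1, w=15) cum 345
⇒ x* = 2
y-coordinate, sorted with cumulative weight:
  y=7 (N2, w=40) cum 40
  y=7 (N5, w=90) cum 130
  y=13 (N4, w=120) cum 250  ← median
  y=14 (N1, w=15) cum 265
  y=20 (N3, w=80) cum 345
⇒ y* = 13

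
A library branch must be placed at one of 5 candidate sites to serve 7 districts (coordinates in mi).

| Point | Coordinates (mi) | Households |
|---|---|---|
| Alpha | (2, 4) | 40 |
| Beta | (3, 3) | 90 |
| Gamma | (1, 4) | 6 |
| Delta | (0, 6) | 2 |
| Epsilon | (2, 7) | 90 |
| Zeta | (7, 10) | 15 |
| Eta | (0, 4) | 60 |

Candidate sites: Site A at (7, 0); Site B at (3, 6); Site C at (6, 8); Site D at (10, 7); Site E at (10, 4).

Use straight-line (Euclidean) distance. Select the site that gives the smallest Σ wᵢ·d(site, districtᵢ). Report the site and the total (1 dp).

Site B, total 810.9 mi

Total weighted distance at each candidate:
  Site A (7, 0): total = 2175.8
  Site B (3, 6): total = 810.9
  Site C (6, 8): total = 1639.4
  Site D (10, 7): total = 2554.4
  Site E (10, 4): total = 2500.4
Minimum is at Site B with total 810.9 mi.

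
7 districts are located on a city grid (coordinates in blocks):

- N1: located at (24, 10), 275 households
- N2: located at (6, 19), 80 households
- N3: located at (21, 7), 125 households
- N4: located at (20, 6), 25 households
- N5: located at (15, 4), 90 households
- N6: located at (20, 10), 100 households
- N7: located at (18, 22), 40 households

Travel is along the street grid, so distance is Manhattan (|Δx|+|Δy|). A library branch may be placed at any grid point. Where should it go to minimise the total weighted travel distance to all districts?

Manhattan distance separates: Σwᵢ(|x−xᵢ|+|y−yᵢ|) = Σwᵢ|x−xᵢ| + Σwᵢ|y−yᵢ|, so x and y are optimised independently as 1-D weighted medians.
Total weight W = 735; half = 367.5.
x-coordinate, sorted with cumulative weight:
  x=6 (N2, w=80) cum 80
  x=15 (N5, w=90) cum 170
  x=18 (N7, w=40) cum 210
  x=20 (N4, w=25) cum 235
  x=20 (N6, w=100) cum 335
  x=21 (N3, w=125) cum 460  ← median
  x=24 (N1, w=275) cum 735
⇒ x* = 21
y-coordinate, sorted with cumulative weight:
  y=4 (N5, w=90) cum 90
  y=6 (N4, w=25) cum 115
  y=7 (N3, w=125) cum 240
  y=10 (N1, w=275) cum 515  ← median
  y=10 (N6, w=100) cum 615
  y=19 (N2, w=80) cum 695
  y=22 (N7, w=40) cum 735
⇒ y* = 10

(21, 10)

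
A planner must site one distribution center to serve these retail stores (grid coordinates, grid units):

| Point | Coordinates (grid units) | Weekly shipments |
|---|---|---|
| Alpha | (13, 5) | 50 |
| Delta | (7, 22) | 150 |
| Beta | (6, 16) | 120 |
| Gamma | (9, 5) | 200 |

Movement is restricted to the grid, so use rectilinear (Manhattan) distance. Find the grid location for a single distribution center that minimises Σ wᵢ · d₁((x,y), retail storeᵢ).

Manhattan distance separates: Σwᵢ(|x−xᵢ|+|y−yᵢ|) = Σwᵢ|x−xᵢ| + Σwᵢ|y−yᵢ|, so x and y are optimised independently as 1-D weighted medians.
Total weight W = 520; half = 260.
x-coordinate, sorted with cumulative weight:
  x=6 (Beta, w=120) cum 120
  x=7 (Delta, w=150) cum 270  ← median
  x=9 (Gamma, w=200) cum 470
  x=13 (Alpha, w=50) cum 520
⇒ x* = 7
y-coordinate, sorted with cumulative weight:
  y=5 (Alpha, w=50) cum 50
  y=5 (Gamma, w=200) cum 250
  y=16 (Beta, w=120) cum 370  ← median
  y=22 (Delta, w=150) cum 520
⇒ y* = 16

(7, 16)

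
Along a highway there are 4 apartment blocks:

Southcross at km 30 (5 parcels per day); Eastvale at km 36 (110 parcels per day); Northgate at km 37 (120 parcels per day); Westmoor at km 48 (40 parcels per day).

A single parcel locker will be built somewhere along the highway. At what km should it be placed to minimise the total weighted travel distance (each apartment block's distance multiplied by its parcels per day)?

For a sum of weighted absolute distances on a line, the optimum is the weighted median (not the mean). Total weight W = 275; half-weight = 137.5.
Sort by position and accumulate weight:
  km 30 (Southcross, w=5) → cum 5
  km 36 (Eastvale, w=110) → cum 115
  km 37 (Northgate, w=120) → cum 235  ≥ 137.5 → median here
  km 48 (Westmoor, w=40) → cum 275
Optimal location: km 37.

x = 37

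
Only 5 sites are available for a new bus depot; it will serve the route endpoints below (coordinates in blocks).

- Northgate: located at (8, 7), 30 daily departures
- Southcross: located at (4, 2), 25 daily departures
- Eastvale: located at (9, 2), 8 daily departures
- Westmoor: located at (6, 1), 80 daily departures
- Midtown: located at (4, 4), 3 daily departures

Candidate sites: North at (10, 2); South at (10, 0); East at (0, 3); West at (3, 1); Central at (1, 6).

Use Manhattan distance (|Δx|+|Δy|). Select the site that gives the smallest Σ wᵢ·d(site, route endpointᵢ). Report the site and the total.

Total weighted distance at each candidate:
  North (10, 2): total = 792
  South (10, 0): total = 924
  East (0, 3): total = 1220
  West (3, 1): total = 688
  Central (1, 6): total = 1326
Minimum is at West with total 688 blocks.

West, total 688 blocks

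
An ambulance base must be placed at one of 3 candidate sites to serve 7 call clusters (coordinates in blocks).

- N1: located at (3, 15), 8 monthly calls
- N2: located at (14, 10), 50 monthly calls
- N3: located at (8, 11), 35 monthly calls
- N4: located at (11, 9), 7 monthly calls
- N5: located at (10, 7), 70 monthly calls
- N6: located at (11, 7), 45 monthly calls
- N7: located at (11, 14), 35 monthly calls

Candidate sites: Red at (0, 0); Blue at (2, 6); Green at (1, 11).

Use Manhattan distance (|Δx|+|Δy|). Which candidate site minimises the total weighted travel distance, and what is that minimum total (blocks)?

Blue, total 3024 blocks

Total weighted distance at each candidate:
  Red (0, 0): total = 5024
  Blue (2, 6): total = 3024
  Green (1, 11): total = 3072
Minimum is at Blue with total 3024 blocks.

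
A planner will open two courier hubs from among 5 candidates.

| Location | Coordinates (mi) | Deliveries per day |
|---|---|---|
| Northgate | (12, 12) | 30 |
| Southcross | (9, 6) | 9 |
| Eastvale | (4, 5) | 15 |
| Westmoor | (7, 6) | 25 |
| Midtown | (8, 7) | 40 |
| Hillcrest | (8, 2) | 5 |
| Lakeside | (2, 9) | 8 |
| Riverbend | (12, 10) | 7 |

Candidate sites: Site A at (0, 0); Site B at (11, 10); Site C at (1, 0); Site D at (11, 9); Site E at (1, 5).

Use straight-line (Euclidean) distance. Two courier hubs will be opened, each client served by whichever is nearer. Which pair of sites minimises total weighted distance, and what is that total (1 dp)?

{Site D, Site E}, total 522.5

Evaluate every pair (each demand assigned to the nearer of the two):
  {Site D, Site E}: total = 522.5
  {Site B, Site E}: total = 541.5
  {Site C, Site D}: total = 602.3
  {Site B, Site D}: total = 606.8
  {Site A, Site D}: total = 612.6
  {Site B, Site C}: total = 621.8
  {Site A, Site B}: total = 635.2
  {Site C, Site E}: total = 1106.0
  {Site A, Site E}: total = 1107.6
  {Site A, Site C}: total = 1486.8
Best pair: {Site D, Site E} with total 522.5.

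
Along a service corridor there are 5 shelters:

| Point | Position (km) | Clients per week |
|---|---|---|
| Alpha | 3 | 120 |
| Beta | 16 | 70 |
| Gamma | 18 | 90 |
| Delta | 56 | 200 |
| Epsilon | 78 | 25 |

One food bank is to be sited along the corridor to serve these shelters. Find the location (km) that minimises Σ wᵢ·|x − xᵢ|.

For a sum of weighted absolute distances on a line, the optimum is the weighted median (not the mean). Total weight W = 505; half-weight = 252.5.
Sort by position and accumulate weight:
  km 3 (Alpha, w=120) → cum 120
  km 16 (Beta, w=70) → cum 190
  km 18 (Gamma, w=90) → cum 280  ≥ 252.5 → median here
  km 56 (Delta, w=200) → cum 480
  km 78 (Epsilon, w=25) → cum 505
Optimal location: km 18.

x = 18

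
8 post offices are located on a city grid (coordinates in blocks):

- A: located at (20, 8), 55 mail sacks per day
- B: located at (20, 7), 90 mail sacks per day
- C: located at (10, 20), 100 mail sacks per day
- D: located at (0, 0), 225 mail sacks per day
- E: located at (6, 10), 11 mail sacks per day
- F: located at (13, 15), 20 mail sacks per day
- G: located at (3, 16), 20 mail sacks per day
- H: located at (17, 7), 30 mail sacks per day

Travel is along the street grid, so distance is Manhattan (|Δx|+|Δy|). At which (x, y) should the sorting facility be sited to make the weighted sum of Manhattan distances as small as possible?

(10, 7)

Manhattan distance separates: Σwᵢ(|x−xᵢ|+|y−yᵢ|) = Σwᵢ|x−xᵢ| + Σwᵢ|y−yᵢ|, so x and y are optimised independently as 1-D weighted medians.
Total weight W = 551; half = 275.5.
x-coordinate, sorted with cumulative weight:
  x=0 (D, w=225) cum 225
  x=3 (G, w=20) cum 245
  x=6 (E, w=11) cum 256
  x=10 (C, w=100) cum 356  ← median
  x=13 (F, w=20) cum 376
  x=17 (H, w=30) cum 406
  x=20 (A, w=55) cum 461
  x=20 (B, w=90) cum 551
⇒ x* = 10
y-coordinate, sorted with cumulative weight:
  y=0 (D, w=225) cum 225
  y=7 (B, w=90) cum 315  ← median
  y=7 (H, w=30) cum 345
  y=8 (A, w=55) cum 400
  y=10 (E, w=11) cum 411
  y=15 (F, w=20) cum 431
  y=16 (G, w=20) cum 451
  y=20 (C, w=100) cum 551
⇒ y* = 7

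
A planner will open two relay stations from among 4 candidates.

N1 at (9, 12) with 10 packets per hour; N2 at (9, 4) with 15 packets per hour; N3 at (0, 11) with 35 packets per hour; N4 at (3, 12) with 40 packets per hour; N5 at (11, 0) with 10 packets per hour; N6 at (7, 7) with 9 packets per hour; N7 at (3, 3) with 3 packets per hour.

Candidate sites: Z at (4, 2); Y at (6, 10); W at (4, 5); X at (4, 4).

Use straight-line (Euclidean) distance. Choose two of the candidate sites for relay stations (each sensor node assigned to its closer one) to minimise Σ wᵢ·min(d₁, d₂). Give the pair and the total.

Evaluate every pair (each demand assigned to the nearer of the two):
  {Z, Y}: total = 579.5
  {Y, X}: total = 581.5
  {Y, W}: total = 590.9
  {Z, W}: total = 807.2
  {W, X}: total = 813.6
  {Z, X}: total = 889.2
Best pair: {Z, Y} with total 579.5.

{Z, Y}, total 579.5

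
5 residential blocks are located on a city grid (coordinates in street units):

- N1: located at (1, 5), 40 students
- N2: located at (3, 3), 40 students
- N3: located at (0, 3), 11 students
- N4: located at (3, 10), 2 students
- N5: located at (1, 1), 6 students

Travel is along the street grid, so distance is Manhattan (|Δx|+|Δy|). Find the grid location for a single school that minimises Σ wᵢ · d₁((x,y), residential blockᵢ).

Manhattan distance separates: Σwᵢ(|x−xᵢ|+|y−yᵢ|) = Σwᵢ|x−xᵢ| + Σwᵢ|y−yᵢ|, so x and y are optimised independently as 1-D weighted medians.
Total weight W = 99; half = 49.5.
x-coordinate, sorted with cumulative weight:
  x=0 (N3, w=11) cum 11
  x=1 (N1, w=40) cum 51  ← median
  x=1 (N5, w=6) cum 57
  x=3 (N2, w=40) cum 97
  x=3 (N4, w=2) cum 99
⇒ x* = 1
y-coordinate, sorted with cumulative weight:
  y=1 (N5, w=6) cum 6
  y=3 (N2, w=40) cum 46
  y=3 (N3, w=11) cum 57  ← median
  y=5 (N1, w=40) cum 97
  y=10 (N4, w=2) cum 99
⇒ y* = 3

(1, 3)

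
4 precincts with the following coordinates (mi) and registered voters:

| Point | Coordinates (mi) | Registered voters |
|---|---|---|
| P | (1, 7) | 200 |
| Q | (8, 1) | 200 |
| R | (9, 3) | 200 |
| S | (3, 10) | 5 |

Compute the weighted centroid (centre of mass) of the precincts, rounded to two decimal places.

The minimiser of Σwᵢ‖p−pᵢ‖² is the weighted centroid p* = (Σwᵢpᵢ)/(Σwᵢ).
Σwᵢ = 605.
Σwᵢxᵢ = 200·1 + 200·8 + 200·9 + 5·3 = 3615.
Σwᵢyᵢ = 200·7 + 200·1 + 200·3 + 5·10 = 2250.
x* = 3615/605 = 5.98, y* = 2250/605 = 3.72.

(5.98, 3.72)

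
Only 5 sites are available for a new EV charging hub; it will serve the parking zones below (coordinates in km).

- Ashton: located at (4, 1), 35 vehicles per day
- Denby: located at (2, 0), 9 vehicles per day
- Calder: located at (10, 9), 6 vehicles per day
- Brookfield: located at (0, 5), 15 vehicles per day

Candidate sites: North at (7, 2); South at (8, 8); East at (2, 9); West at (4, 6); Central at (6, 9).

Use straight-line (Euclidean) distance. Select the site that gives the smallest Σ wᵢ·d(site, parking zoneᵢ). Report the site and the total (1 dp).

Total weighted distance at each candidate:
  North (7, 2): total = 319.1
  South (8, 8): total = 513.8
  East (2, 9): total = 484.7
  West (4, 6): total = 334.0
  Central (6, 9): total = 509.4
Minimum is at North with total 319.1 km.

North, total 319.1 km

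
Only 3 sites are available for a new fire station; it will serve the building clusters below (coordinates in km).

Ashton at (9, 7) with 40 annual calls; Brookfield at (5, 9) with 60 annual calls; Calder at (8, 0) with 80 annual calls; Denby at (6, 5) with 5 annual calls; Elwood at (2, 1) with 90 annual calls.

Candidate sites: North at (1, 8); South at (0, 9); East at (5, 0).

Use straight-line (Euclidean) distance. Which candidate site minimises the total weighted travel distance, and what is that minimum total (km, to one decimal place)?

East, total 1412.6 km

Total weighted distance at each candidate:
  North (1, 8): total = 2085.8
  South (0, 9): total = 2410.3
  East (5, 0): total = 1412.6
Minimum is at East with total 1412.6 km.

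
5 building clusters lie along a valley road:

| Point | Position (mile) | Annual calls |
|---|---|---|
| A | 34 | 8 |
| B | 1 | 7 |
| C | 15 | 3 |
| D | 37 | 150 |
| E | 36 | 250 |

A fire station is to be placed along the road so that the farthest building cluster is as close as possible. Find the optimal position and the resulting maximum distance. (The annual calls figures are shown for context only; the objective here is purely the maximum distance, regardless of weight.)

The 1-center on a line is the midpoint of the two extreme points: leftmost at 1, rightmost at 37.
Optimal location = (1 + 37)/2 = 19; maximum distance = (37 − 1)/2 = 18.

location 19, max distance 18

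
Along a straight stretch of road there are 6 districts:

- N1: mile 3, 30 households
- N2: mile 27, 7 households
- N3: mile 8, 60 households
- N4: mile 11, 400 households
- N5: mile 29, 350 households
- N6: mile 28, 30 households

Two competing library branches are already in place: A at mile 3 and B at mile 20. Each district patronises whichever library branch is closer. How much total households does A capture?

The indifferent point is the midpoint (3+20)/2 = 11.5; districts left of it (closer to A at 3) go to A, those right go to B.
  N1 at 3 (w=30) → A
  N3 at 8 (w=60) → A
  N4 at 11 (w=400) → A
  N2 at 27 (w=7) → B
  N6 at 28 (w=30) → B
  N5 at 29 (w=350) → B
A captures 490; B captures 387.

490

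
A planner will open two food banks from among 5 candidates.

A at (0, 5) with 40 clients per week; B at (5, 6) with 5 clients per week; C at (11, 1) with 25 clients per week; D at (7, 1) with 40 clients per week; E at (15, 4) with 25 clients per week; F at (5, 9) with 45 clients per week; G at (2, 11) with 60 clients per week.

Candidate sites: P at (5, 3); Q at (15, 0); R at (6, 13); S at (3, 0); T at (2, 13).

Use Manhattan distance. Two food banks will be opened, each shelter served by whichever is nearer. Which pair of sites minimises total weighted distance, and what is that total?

Evaluate every pair (each demand assigned to the nearer of the two):
  {P, T}: total = 1320
  {Q, T}: total = 1470
  {P, R}: total = 1515
  {P, Q}: total = 1610
  {S, T}: total = 1620
  {Q, R}: total = 1770
  {R, S}: total = 1770
  {P, S}: total = 1860
  {Q, S}: total = 2000
  {R, T}: total = 2180
Best pair: {P, T} with total 1320.

{P, T}, total 1320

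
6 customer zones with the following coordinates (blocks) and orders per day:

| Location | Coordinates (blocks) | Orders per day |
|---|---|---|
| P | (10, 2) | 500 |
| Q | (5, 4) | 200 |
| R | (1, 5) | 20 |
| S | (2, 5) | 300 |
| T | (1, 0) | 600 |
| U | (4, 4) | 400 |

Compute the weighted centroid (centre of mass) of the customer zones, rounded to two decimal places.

(4.37, 2.48)

The minimiser of Σwᵢ‖p−pᵢ‖² is the weighted centroid p* = (Σwᵢpᵢ)/(Σwᵢ).
Σwᵢ = 2020.
Σwᵢxᵢ = 500·10 + 200·5 + 20·1 + 300·2 + 600·1 + 400·4 = 8820.
Σwᵢyᵢ = 500·2 + 200·4 + 20·5 + 300·5 + 600·0 + 400·4 = 5000.
x* = 8820/2020 = 4.37, y* = 5000/2020 = 2.48.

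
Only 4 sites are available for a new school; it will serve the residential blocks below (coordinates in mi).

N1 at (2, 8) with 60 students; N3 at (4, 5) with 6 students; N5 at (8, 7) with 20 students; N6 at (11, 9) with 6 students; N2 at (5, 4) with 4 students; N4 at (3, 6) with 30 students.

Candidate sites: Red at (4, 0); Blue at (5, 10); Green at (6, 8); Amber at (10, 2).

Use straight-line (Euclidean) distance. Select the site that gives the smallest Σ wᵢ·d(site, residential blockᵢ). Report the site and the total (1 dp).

Green, total 461.6 mi

Total weighted distance at each candidate:
  Red (4, 0): total = 953.4
  Blue (5, 10): total = 526.4
  Green (6, 8): total = 461.6
  Amber (10, 2): total = 1053.8
Minimum is at Green with total 461.6 mi.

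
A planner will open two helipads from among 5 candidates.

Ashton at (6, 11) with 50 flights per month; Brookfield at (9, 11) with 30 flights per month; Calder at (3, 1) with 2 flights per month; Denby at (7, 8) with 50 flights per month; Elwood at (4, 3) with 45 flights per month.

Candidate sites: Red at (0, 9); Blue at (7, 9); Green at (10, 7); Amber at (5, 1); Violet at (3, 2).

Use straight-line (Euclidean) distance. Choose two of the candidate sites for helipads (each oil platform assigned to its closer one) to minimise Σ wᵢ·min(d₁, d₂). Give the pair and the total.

Evaluate every pair (each demand assigned to the nearer of the two):
  {Blue, Violet}: total = 312.3
  {Blue, Amber}: total = 351.3
  {Red, Blue}: total = 565.6
  {Blue, Green}: total = 566.4
  {Green, Violet}: total = 630.3
  {Green, Amber}: total = 669.3
  {Red, Green}: total = 906.2
  {Red, Violet}: total = 1012.0
  {Red, Amber}: total = 1051.0
  {Amber, Violet}: total = 1223.6
Best pair: {Blue, Violet} with total 312.3.

{Blue, Violet}, total 312.3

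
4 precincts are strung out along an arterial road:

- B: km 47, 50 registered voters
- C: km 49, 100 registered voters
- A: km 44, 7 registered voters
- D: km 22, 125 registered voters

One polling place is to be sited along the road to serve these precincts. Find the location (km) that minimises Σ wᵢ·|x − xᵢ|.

For a sum of weighted absolute distances on a line, the optimum is the weighted median (not the mean). Total weight W = 282; half-weight = 141.
Sort by position and accumulate weight:
  km 22 (D, w=125) → cum 125
  km 44 (A, w=7) → cum 132
  km 47 (B, w=50) → cum 182  ≥ 141 → median here
  km 49 (C, w=100) → cum 282
Optimal location: km 47.

x = 47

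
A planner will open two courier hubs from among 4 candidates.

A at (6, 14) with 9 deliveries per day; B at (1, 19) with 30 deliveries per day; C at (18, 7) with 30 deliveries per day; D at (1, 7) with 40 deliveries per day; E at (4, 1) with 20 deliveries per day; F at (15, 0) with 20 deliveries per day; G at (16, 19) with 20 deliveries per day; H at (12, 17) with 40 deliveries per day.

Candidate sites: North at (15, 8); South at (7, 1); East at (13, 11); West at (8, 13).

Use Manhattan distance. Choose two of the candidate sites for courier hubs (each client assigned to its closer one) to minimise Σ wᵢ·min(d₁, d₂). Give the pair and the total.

Evaluate every pair (each demand assigned to the nearer of the two):
  {North, West}: total = 2097
  {South, East}: total = 2180
  {South, West}: total = 2217
  {East, West}: total = 2287
  {North, South}: total = 2386
  {North, East}: total = 2430
Best pair: {North, West} with total 2097.

{North, West}, total 2097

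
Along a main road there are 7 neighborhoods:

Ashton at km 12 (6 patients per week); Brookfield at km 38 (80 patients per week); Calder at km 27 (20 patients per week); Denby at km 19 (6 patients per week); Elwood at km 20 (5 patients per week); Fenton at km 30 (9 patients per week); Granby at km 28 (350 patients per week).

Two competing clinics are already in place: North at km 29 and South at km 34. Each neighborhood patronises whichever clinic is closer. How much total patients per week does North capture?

The indifferent point is the midpoint (29+34)/2 = 31.5; neighborhoods left of it (closer to North at 29) go to North, those right go to South.
  Ashton at 12 (w=6) → North
  Denby at 19 (w=6) → North
  Elwood at 20 (w=5) → North
  Calder at 27 (w=20) → North
  Granby at 28 (w=350) → North
  Fenton at 30 (w=9) → North
  Brookfield at 38 (w=80) → South
North captures 396; South captures 80.

396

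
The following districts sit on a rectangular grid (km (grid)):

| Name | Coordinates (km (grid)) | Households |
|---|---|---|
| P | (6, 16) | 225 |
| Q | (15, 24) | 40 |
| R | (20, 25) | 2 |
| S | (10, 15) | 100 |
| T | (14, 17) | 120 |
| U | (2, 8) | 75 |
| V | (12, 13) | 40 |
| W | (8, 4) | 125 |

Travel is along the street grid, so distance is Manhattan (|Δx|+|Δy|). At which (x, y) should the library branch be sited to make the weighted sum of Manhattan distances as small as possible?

Manhattan distance separates: Σwᵢ(|x−xᵢ|+|y−yᵢ|) = Σwᵢ|x−xᵢ| + Σwᵢ|y−yᵢ|, so x and y are optimised independently as 1-D weighted medians.
Total weight W = 727; half = 363.5.
x-coordinate, sorted with cumulative weight:
  x=2 (U, w=75) cum 75
  x=6 (P, w=225) cum 300
  x=8 (W, w=125) cum 425  ← median
  x=10 (S, w=100) cum 525
  x=12 (V, w=40) cum 565
  x=14 (T, w=120) cum 685
  x=15 (Q, w=40) cum 725
  x=20 (R, w=2) cum 727
⇒ x* = 8
y-coordinate, sorted with cumulative weight:
  y=4 (W, w=125) cum 125
  y=8 (U, w=75) cum 200
  y=13 (V, w=40) cum 240
  y=15 (S, w=100) cum 340
  y=16 (P, w=225) cum 565  ← median
  y=17 (T, w=120) cum 685
  y=24 (Q, w=40) cum 725
  y=25 (R, w=2) cum 727
⇒ y* = 16

(8, 16)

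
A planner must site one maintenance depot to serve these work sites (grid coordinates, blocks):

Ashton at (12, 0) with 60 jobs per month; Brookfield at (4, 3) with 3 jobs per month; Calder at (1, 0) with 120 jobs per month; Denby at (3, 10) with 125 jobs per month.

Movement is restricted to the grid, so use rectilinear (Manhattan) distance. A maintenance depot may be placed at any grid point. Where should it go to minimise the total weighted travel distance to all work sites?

Manhattan distance separates: Σwᵢ(|x−xᵢ|+|y−yᵢ|) = Σwᵢ|x−xᵢ| + Σwᵢ|y−yᵢ|, so x and y are optimised independently as 1-D weighted medians.
Total weight W = 308; half = 154.
x-coordinate, sorted with cumulative weight:
  x=1 (Calder, w=120) cum 120
  x=3 (Denby, w=125) cum 245  ← median
  x=4 (Brookfield, w=3) cum 248
  x=12 (Ashton, w=60) cum 308
⇒ x* = 3
y-coordinate, sorted with cumulative weight:
  y=0 (Ashton, w=60) cum 60
  y=0 (Calder, w=120) cum 180  ← median
  y=3 (Brookfield, w=3) cum 183
  y=10 (Denby, w=125) cum 308
⇒ y* = 0

(3, 0)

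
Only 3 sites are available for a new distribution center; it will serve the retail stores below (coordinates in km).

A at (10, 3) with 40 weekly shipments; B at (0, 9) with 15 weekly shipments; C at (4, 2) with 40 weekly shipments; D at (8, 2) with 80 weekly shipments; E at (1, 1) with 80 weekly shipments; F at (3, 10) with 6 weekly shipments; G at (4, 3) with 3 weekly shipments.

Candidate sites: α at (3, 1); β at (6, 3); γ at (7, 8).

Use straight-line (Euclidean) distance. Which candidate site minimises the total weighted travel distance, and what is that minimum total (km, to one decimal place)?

Total weighted distance at each candidate:
  α (3, 1): total = 1104.6
  β (6, 3): total = 1038.1
  γ (7, 8): total = 1876.1
Minimum is at β with total 1038.1 km.

β, total 1038.1 km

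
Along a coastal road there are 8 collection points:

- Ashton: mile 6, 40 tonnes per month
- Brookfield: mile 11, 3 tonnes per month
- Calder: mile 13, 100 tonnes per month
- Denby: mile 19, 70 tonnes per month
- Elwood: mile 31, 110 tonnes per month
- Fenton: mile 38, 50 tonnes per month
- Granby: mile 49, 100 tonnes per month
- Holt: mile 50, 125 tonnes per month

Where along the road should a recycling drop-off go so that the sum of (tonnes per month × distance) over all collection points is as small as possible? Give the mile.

For a sum of weighted absolute distances on a line, the optimum is the weighted median (not the mean). Total weight W = 598; half-weight = 299.
Sort by position and accumulate weight:
  mile 6 (Ashton, w=40) → cum 40
  mile 11 (Brookfield, w=3) → cum 43
  mile 13 (Calder, w=100) → cum 143
  mile 19 (Denby, w=70) → cum 213
  mile 31 (Elwood, w=110) → cum 323  ≥ 299 → median here
  mile 38 (Fenton, w=50) → cum 373
  mile 49 (Granby, w=100) → cum 473
  mile 50 (Holt, w=125) → cum 598
Optimal location: mile 31.

x = 31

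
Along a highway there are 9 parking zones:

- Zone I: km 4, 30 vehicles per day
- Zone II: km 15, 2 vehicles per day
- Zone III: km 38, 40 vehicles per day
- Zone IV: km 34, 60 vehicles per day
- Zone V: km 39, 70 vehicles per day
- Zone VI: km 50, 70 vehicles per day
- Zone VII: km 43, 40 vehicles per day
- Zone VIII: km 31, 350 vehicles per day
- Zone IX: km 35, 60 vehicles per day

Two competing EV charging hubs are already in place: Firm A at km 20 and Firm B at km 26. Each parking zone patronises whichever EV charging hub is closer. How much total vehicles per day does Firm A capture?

The indifferent point is the midpoint (20+26)/2 = 23; parking zones left of it (closer to Firm A at 20) go to Firm A, those right go to Firm B.
  Zone I at 4 (w=30) → Firm A
  Zone II at 15 (w=2) → Firm A
  Zone VIII at 31 (w=350) → Firm B
  Zone IV at 34 (w=60) → Firm B
  Zone IX at 35 (w=60) → Firm B
  Zone III at 38 (w=40) → Firm B
  Zone V at 39 (w=70) → Firm B
  Zone VII at 43 (w=40) → Firm B
  Zone VI at 50 (w=70) → Firm B
Firm A captures 32; Firm B captures 690.

32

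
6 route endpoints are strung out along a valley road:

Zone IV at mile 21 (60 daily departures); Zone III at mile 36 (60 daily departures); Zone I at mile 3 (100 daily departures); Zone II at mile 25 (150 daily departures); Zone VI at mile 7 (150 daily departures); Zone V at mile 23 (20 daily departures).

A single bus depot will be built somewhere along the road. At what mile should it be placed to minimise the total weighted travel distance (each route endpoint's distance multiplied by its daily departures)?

x = 21

For a sum of weighted absolute distances on a line, the optimum is the weighted median (not the mean). Total weight W = 540; half-weight = 270.
Sort by position and accumulate weight:
  mile 3 (Zone I, w=100) → cum 100
  mile 7 (Zone VI, w=150) → cum 250
  mile 21 (Zone IV, w=60) → cum 310  ≥ 270 → median here
  mile 23 (Zone V, w=20) → cum 330
  mile 25 (Zone II, w=150) → cum 480
  mile 36 (Zone III, w=60) → cum 540
Optimal location: mile 21.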